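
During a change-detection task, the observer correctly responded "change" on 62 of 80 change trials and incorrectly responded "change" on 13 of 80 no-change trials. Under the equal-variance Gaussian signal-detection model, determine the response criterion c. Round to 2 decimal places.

c = 0.11

H = 62/80 = 0.7750
FA = 13/80 = 0.1625
z(H) = 0.755
z(FA) = -0.984
c = −½·[z(H) + z(FA)] = −0.5 × (0.755 + (-0.984)) = 0.1145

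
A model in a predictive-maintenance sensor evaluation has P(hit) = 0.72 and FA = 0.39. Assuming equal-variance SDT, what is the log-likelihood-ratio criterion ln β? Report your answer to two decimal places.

Φ⁻¹(H) = Φ⁻¹(0.72) = 0.583
Φ⁻¹(FA) = Φ⁻¹(0.39) = -0.279
ln β = −½·[z(H)² − z(FA)²] = −0.5 × (0.340 − 0.078) = -0.131

ln β = -0.13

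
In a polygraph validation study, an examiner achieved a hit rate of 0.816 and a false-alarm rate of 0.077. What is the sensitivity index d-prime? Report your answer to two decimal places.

z(0.816) = 0.9002, z(0.077) = -1.4255
d' = z(H) − z(FA) = 0.9002 − (-1.4255) = 2.3257

d-prime = 2.33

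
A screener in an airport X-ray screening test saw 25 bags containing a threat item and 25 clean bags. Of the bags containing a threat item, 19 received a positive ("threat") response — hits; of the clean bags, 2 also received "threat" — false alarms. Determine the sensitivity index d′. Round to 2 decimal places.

H = 19/25 = 0.7600
FA = 2/25 = 0.0800
z(0.7600) = 0.7063, z(0.0800) = -1.4051
d' = z(H) − z(FA) = 0.7063 − (-1.4051) = 2.1114

d′ = 2.11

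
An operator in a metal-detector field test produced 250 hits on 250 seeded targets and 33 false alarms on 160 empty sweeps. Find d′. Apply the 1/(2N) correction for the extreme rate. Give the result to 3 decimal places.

The hit rate is 250/250 = 1, so apply the 1/(2N) correction: H → 1 − 1/(2·250) = 0.99800.
z(H) = z(0.99800) = 2.8782
z(FA) = z(0.20625) = -0.8195
d' = 2.8782 − (-0.8195) = 3.6977

d′ = 3.698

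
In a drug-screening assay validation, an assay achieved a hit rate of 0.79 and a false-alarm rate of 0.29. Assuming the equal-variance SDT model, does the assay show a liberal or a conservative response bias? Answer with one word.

z(H) = 0.806, z(FA) = -0.553
c = −½·(z(H) + z(FA)) = -0.1265
c < 0 → liberal criterion (biased toward responding “yes”).

liberal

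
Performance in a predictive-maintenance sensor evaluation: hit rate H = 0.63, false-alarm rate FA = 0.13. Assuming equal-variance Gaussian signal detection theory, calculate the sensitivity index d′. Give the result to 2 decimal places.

Φ⁻¹(0.63) = 0.332, Φ⁻¹(0.13) = -1.126
d' = z(H) − z(FA) = 0.332 − (-1.126) = 1.458

d′ = 1.46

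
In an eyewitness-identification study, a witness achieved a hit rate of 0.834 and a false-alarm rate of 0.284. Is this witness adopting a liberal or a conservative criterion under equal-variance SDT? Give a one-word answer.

z(H) = 0.970, z(FA) = -0.571
c = −½·(z(H) + z(FA)) = -0.1995
c < 0 → liberal criterion (biased toward responding “yes”).

liberal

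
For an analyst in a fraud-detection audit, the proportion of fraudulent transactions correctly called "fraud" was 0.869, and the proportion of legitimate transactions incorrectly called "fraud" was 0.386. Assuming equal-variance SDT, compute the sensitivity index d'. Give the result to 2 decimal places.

d' = 1.41

z(H) = z(0.869) = 1.1217
z(FA) = z(0.386) = -0.2898
d' = z(H) − z(FA) = 1.1217 − (-0.2898) = 1.4115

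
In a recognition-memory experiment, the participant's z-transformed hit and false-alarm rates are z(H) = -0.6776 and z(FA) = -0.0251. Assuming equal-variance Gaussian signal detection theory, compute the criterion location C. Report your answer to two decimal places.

c = −½·[z(H) + z(FA)] = −½·(-0.6776 + (-0.0251)) = 0.35135

C = 0.35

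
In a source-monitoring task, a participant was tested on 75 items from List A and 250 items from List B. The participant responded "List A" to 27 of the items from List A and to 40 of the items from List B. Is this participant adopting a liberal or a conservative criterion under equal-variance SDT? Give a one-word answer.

z(H) = -0.358, z(FA) = -0.994
c = −½·(z(H) + z(FA)) = 0.676
c > 0 → conservative criterion (biased toward responding “no”).

conservative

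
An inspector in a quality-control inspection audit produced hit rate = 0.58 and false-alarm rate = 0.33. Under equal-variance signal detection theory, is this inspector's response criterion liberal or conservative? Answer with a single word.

z(H) = 0.202, z(FA) = -0.440
c = −½·(z(H) + z(FA)) = 0.119
c > 0 → conservative criterion (biased toward responding “no”).

conservative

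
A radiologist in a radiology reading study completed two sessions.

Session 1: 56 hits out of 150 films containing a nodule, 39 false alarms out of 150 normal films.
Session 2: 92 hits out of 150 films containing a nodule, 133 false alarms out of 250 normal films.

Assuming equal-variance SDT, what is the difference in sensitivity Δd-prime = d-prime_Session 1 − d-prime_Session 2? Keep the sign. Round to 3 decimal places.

Δd-prime = 0.113

Session 1: z(0.3733) = -0.3231, z(0.2600) = -0.6433, d' = 0.3202
Session 2: z(0.6133) = 0.2879, z(0.5320) = 0.0803, d' = 0.2076
Δd' = d'_Session 1 − d'_Session 2 = 0.3202 − 0.2076 = 0.1126
Session 1 has the higher sensitivity.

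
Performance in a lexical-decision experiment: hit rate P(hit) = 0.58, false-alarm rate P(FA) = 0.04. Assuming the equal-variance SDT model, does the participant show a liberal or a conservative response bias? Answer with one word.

z(H) = 0.202, z(FA) = -1.751
c = −½·(z(H) + z(FA)) = 0.7745
c > 0 → conservative criterion (biased toward responding “no”).

conservative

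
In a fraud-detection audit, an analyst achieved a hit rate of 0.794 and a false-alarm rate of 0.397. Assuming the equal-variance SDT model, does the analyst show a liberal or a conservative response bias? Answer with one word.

z(H) = 0.820, z(FA) = -0.261
c = −½·(z(H) + z(FA)) = -0.2795
c < 0 → liberal criterion (biased toward responding “yes”).

liberal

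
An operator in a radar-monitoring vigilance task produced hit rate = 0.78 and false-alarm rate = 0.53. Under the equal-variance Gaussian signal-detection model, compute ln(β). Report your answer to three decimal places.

ln β = -0.295

Φ⁻¹(0.78) = 0.7722, Φ⁻¹(0.53) = 0.0753
ln β = −½·[z(H)² − z(FA)²] = −0.5 × (0.5963 − 0.0057) = -0.2953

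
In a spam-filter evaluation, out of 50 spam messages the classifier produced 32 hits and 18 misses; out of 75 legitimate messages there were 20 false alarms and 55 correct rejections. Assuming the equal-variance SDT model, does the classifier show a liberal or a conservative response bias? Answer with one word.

conservative

z(H) = 0.358, z(FA) = -0.623
c = −½·(z(H) + z(FA)) = 0.1325
c > 0 → conservative criterion (biased toward responding “no”).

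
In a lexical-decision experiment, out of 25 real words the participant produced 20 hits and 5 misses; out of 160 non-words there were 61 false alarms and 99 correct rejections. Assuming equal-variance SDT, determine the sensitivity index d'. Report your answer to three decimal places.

H = 20/25 = 0.8000
FA = 61/160 = 0.3812
z(H) = 0.8416
z(FA) = -0.3023
d' = z(H) − z(FA) = 0.8416 − (-0.3023) = 1.1439

d' = 1.144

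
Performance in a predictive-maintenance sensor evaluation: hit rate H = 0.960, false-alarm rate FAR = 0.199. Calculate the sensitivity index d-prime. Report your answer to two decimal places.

z(H) = 1.7507
z(FA) = -0.8452
d' = z(H) − z(FA) = 1.7507 − (-0.8452) = 2.5959

d-prime = 2.60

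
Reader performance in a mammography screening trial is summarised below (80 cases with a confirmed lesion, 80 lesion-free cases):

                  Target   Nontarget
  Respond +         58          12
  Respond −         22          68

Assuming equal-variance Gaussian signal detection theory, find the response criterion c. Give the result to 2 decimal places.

H = 58/80 = 0.7250
FA = 12/80 = 0.1500
z(H) = z(0.7250) = 0.598
z(FA) = z(0.1500) = -1.036
c = −½·[z(H) + z(FA)] = −0.5 × (0.598 + (-1.036)) = 0.219

c = 0.22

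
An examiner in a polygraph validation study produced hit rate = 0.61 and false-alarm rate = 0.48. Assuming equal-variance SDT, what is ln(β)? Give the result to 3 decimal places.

z(0.61) = 0.2793, z(0.48) = -0.0502
ln β = −½·[z(H)² − z(FA)²] = −0.5 × (0.0780 − 0.0025) = -0.03775

ln β = -0.038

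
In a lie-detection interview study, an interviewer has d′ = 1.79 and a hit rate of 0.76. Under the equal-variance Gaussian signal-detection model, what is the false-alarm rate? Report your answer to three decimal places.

false-alarm rate = 0.139

z(hit rate) = z(0.76) = 0.7063
z(FA) = z(H) − d' = 0.7063 − 1.79 = -1.0837
false-alarm rate = Φ(-1.0837) = 0.1392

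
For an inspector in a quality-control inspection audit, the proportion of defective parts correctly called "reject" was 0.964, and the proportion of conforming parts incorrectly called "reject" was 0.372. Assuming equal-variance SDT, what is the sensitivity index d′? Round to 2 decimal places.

d′ = 2.13

z(H) = z(0.964) = 1.7991
z(FA) = z(0.372) = -0.3266
d' = z(H) − z(FA) = 1.7991 − (-0.3266) = 2.1257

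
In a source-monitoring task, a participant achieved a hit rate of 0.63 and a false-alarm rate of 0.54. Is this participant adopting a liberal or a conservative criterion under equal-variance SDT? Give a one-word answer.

liberal

z(H) = 0.332, z(FA) = 0.100
c = −½·(z(H) + z(FA)) = -0.216
c < 0 → liberal criterion (biased toward responding “yes”).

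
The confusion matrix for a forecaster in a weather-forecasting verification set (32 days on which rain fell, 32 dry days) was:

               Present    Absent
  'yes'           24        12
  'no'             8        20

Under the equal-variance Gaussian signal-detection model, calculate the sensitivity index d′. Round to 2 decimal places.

d′ = 0.99

H = 24/32 = 0.7500
FA = 12/32 = 0.3750
z(H) = z(0.7500) = 0.6745
z(FA) = z(0.3750) = -0.3186
d' = z(H) − z(FA) = 0.6745 − (-0.3186) = 0.9931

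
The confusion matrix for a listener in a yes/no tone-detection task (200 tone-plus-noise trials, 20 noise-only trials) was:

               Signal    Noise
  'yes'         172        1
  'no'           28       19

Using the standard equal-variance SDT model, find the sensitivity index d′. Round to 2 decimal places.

H = 172/200 = 0.8600
FA = 1/20 = 0.0500
z(H) = 1.080
z(FA) = -1.645
d' = z(H) − z(FA) = 1.080 − (-1.645) = 2.725

d′ = 2.73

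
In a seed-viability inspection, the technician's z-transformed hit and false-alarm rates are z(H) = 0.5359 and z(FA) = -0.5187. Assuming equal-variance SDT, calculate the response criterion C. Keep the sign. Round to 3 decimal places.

C = -0.009

c = −½·[z(H) + z(FA)] = −½·(0.5359 + (-0.5187)) = -0.0086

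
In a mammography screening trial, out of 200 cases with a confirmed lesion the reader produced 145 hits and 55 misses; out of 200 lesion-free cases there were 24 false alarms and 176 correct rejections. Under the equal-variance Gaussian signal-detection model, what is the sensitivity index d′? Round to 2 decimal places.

d′ = 1.77

H = 145/200 = 0.7250
FA = 24/200 = 0.1200
z(H) = 0.598
z(FA) = -1.175
d' = z(H) − z(FA) = 0.598 − (-1.175) = 1.773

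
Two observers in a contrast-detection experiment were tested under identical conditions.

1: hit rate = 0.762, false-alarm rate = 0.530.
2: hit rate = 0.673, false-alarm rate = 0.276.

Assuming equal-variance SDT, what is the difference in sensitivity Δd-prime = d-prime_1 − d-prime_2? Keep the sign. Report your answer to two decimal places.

1: z(0.762) = 0.713, z(0.530) = 0.075, d' = 0.638
2: z(0.673) = 0.448, z(0.276) = -0.595, d' = 1.043
Δd' = d'_1 − d'_2 = 0.638 − 1.043 = -0.405
2 has the higher sensitivity.

Δd-prime = -0.41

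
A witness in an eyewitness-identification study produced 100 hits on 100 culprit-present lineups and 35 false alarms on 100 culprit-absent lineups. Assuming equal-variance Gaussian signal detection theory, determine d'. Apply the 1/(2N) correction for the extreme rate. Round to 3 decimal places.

The hit rate is 100/100 = 1, so apply the 1/(2N) correction: H → 1 − 1/(2·100) = 0.99500.
z(H) = z(0.99500) = 2.5758
z(FA) = z(0.35000) = -0.3853
d' = 2.5758 − (-0.3853) = 2.9611

d' = 2.961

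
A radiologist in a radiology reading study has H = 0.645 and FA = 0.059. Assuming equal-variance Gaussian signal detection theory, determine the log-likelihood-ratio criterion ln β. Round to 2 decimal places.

z(H) = z(0.645) = 0.372
z(FA) = z(0.059) = -1.563
ln β = −½·[z(H)² − z(FA)²] = −0.5 × (0.138 − 2.443) = 1.1525

ln β = 1.15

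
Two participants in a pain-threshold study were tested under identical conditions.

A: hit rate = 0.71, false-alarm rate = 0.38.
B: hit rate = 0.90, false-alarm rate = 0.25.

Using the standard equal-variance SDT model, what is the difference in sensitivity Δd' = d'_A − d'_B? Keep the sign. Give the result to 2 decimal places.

A: z(0.71) = 0.553, z(0.38) = -0.305, d' = 0.858
B: z(0.90) = 1.282, z(0.25) = -0.674, d' = 1.956
Δd' = d'_A − d'_B = 0.858 − 1.956 = -1.098
B has the higher sensitivity.

Δd' = -1.10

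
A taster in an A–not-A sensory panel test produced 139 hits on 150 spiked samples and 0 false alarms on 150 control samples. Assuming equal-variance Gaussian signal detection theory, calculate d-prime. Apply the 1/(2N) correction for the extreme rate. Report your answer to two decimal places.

d-prime = 4.16

The false-alarm rate is 0/150 = 0, so apply the 1/(2N) correction: FA → 1/(2·150) = 0.00333.
z(H) = z(0.92667) = 1.451
z(FA) = z(0.00333) = -2.713
d' = 1.451 − (-2.713) = 4.164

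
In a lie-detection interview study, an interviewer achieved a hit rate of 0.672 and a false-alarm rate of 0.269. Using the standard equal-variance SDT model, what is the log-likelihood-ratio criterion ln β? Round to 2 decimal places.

Φ⁻¹(H) = 0.445
Φ⁻¹(FA) = -0.616
ln β = −½·[z(H)² − z(FA)²] = −0.5 × (0.198 − 0.379) = 0.0905

ln β = 0.09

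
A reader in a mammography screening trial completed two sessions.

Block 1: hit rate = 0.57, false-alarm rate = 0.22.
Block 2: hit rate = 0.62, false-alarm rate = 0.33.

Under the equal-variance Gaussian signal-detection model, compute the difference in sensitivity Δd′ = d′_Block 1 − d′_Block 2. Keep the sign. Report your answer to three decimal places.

Block 1: z(0.57) = 0.1764, z(0.22) = -0.7722, d' = 0.9486
Block 2: z(0.62) = 0.3055, z(0.33) = -0.4399, d' = 0.7454
Δd' = d'_Block 1 − d'_Block 2 = 0.9486 − 0.7454 = 0.2032
Block 1 has the higher sensitivity.

Δd′ = 0.203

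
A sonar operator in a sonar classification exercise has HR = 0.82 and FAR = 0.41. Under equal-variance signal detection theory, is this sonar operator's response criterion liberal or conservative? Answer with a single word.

liberal

z(H) = 0.915, z(FA) = -0.228
c = −½·(z(H) + z(FA)) = -0.3435
c < 0 → liberal criterion (biased toward responding “yes”).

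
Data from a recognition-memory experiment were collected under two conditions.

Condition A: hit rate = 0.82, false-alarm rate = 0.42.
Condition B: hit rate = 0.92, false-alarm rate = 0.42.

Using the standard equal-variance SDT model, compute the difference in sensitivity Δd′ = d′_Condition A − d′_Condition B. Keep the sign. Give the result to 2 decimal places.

Δd′ = -0.49

Condition A: z(0.82) = 0.915, z(0.42) = -0.202, d' = 1.117
Condition B: z(0.92) = 1.405, z(0.42) = -0.202, d' = 1.607
Δd' = d'_Condition A − d'_Condition B = 1.117 − 1.607 = -0.490
Condition B has the higher sensitivity.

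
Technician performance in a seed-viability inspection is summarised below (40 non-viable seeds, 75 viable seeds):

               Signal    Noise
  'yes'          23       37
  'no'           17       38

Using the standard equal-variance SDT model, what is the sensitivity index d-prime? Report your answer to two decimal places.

H = 23/40 = 0.5750
FA = 37/75 = 0.4933
z(H) = 0.189
z(FA) = -0.017
d' = z(H) − z(FA) = 0.189 − (-0.017) = 0.206

d-prime = 0.21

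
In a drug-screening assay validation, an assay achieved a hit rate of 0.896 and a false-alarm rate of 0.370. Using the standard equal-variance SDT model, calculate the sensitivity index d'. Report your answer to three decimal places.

z(0.896) = 1.2591, z(0.370) = -0.3319
d' = z(H) − z(FA) = 1.2591 − (-0.3319) = 1.5910

d' = 1.591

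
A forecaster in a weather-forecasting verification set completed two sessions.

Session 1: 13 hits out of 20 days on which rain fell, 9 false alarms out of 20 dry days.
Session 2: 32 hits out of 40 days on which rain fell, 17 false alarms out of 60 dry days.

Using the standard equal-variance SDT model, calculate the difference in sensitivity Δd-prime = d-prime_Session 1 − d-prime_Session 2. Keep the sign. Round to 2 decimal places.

Session 1: z(0.6500) = 0.385, z(0.4500) = -0.126, d' = 0.511
Session 2: z(0.8000) = 0.842, z(0.2833) = -0.573, d' = 1.415
Δd' = d'_Session 1 − d'_Session 2 = 0.511 − 1.415 = -0.904
Session 2 has the higher sensitivity.

Δd-prime = -0.90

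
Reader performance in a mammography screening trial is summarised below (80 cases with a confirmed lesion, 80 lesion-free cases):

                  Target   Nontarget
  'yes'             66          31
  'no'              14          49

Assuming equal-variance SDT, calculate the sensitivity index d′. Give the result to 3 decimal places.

H = 66/80 = 0.8250
FA = 31/80 = 0.3875
z(H) = z(0.8250) = 0.9346
z(FA) = z(0.3875) = -0.2858
d' = z(H) − z(FA) = 0.9346 − (-0.2858) = 1.2204

d′ = 1.220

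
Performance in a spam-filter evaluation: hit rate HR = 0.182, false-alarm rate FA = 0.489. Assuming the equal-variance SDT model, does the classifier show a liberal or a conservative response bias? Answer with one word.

conservative

z(H) = -0.908, z(FA) = -0.028
c = −½·(z(H) + z(FA)) = 0.468
c > 0 → conservative criterion (biased toward responding “no”).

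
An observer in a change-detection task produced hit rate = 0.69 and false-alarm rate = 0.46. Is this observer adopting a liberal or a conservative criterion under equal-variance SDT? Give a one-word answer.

liberal

z(H) = 0.496, z(FA) = -0.100
c = −½·(z(H) + z(FA)) = -0.198
c < 0 → liberal criterion (biased toward responding “yes”).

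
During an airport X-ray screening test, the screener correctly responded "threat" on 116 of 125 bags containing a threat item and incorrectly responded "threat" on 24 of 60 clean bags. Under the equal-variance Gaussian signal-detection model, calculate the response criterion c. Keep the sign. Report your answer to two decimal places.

c = -0.60

H = 116/125 = 0.9280
FA = 24/60 = 0.4000
z(H) = 1.461
z(FA) = -0.253
c = −½·[z(H) + z(FA)] = −0.5 × (1.461 + (-0.253)) = -0.604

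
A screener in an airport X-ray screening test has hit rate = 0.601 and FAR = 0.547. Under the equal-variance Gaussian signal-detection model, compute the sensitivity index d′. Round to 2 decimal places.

z(0.601) = 0.2559, z(0.547) = 0.1181
d' = z(H) − z(FA) = 0.2559 − 0.1181 = 0.1378

d′ = 0.14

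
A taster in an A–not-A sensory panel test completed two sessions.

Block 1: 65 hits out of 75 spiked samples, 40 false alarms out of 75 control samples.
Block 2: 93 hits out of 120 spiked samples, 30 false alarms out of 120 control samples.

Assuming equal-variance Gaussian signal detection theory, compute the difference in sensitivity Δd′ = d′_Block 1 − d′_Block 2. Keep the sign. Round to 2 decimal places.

Δd′ = -0.40

Block 1: z(0.8667) = 1.111, z(0.5333) = 0.084, d' = 1.027
Block 2: z(0.7750) = 0.755, z(0.2500) = -0.674, d' = 1.429
Δd' = d'_Block 1 − d'_Block 2 = 1.027 − 1.429 = -0.402
Block 2 has the higher sensitivity.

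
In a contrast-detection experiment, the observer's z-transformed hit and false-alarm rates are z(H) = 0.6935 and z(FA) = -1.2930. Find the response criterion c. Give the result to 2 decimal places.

c = −½·[z(H) + z(FA)] = −½·(0.6935 + (-1.2930)) = 0.29975
c > 0: the observer has a conservative response bias.

c = 0.30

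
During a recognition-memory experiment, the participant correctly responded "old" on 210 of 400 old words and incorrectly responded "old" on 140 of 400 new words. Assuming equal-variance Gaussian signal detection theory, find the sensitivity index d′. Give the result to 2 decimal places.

d′ = 0.45

H = 210/400 = 0.5250
FA = 140/400 = 0.3500
z(0.5250) = 0.063, z(0.3500) = -0.385
d' = z(H) − z(FA) = 0.063 − (-0.385) = 0.448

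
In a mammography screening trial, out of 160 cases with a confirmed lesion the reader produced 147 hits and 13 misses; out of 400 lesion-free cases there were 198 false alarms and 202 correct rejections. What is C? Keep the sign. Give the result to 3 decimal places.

C = -0.692

H = 147/160 = 0.9187
FA = 198/400 = 0.4950
z(H) = z(0.9187) = 1.3964
z(FA) = z(0.4950) = -0.0125
c = −½·[z(H) + z(FA)] = −0.5 × (1.3964 + (-0.0125)) = -0.69195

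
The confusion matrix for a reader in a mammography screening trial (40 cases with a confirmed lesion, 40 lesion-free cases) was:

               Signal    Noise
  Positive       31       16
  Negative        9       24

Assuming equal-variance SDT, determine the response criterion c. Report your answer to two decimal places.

H = 31/40 = 0.7750
FA = 16/40 = 0.4000
z(0.7750) = 0.7554, z(0.4000) = -0.2533
c = −½·[z(H) + z(FA)] = −0.5 × (0.7554 + (-0.2533)) = -0.25105

c = -0.25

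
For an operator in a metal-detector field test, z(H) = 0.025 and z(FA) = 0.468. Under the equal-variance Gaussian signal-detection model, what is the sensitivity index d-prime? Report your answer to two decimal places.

d' = z(H) − z(FA) = 0.025 − 0.468 = -0.443

d-prime = -0.44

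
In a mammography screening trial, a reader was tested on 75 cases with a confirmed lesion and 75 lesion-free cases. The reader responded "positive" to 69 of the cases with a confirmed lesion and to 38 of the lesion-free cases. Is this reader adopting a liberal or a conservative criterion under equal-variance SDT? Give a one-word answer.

liberal

z(H) = 1.405, z(FA) = 0.017
c = −½·(z(H) + z(FA)) = -0.711
c < 0 → liberal criterion (biased toward responding “yes”).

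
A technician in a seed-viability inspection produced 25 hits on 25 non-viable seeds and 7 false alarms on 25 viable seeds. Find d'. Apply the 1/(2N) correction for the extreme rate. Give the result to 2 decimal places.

The hit rate is 25/25 = 1, so apply the 1/(2N) correction: H → 1 − 1/(2·25) = 0.98000.
z(H) = z(0.98000) = 2.054
z(FA) = z(0.28000) = -0.583
d' = 2.054 − (-0.583) = 2.637

d' = 2.64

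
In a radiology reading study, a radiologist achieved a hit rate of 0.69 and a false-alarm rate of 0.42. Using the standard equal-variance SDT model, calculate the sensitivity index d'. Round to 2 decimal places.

d' = 0.70

z(0.69) = 0.4959, z(0.42) = -0.2019
d' = z(H) − z(FA) = 0.4959 − (-0.2019) = 0.6978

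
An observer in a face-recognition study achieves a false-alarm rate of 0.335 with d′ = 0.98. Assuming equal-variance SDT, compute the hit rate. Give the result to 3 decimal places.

z(false-alarm rate) = z(0.335) = -0.4261
z(H) = z(FA) + d' = -0.4261 + 0.98 = 0.5539
hit rate = Φ(0.5539) = 0.7102

hit rate = 0.710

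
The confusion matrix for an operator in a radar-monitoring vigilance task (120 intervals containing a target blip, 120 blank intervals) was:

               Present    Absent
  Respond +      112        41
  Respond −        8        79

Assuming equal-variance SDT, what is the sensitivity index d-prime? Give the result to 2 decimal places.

H = 112/120 = 0.9333
FA = 41/120 = 0.3417
Φ⁻¹(0.9333) = 1.501, Φ⁻¹(0.3417) = -0.408
d' = z(H) − z(FA) = 1.501 − (-0.408) = 1.909

d-prime = 1.91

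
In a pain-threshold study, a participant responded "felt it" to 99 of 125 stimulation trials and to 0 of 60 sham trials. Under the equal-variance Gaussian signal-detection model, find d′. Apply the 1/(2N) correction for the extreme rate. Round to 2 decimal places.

d′ = 3.21

The false-alarm rate is 0/60 = 0, so apply the 1/(2N) correction: FA → 1/(2·60) = 0.00833.
z(H) = z(0.79200) = 0.813
z(FA) = z(0.00833) = -2.394
d' = 0.813 − (-2.394) = 3.207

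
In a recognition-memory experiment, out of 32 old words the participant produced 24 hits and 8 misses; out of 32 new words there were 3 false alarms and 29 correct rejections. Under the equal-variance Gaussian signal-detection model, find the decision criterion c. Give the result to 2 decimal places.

c = 0.32

H = 24/32 = 0.7500
FA = 3/32 = 0.0938
z(H) = z(0.7500) = 0.6745
z(FA) = z(0.0938) = -1.3177
c = −½·[z(H) + z(FA)] = −0.5 × (0.6745 + (-1.3177)) = 0.3216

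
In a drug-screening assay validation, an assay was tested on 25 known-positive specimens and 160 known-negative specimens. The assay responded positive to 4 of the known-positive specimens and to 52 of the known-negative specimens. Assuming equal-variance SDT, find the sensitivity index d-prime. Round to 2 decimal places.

d-prime = -0.54

H = 4/25 = 0.1600
FA = 52/160 = 0.3250
z(0.1600) = -0.994, z(0.3250) = -0.454
d' = z(H) − z(FA) = -0.994 − (-0.454) = -0.540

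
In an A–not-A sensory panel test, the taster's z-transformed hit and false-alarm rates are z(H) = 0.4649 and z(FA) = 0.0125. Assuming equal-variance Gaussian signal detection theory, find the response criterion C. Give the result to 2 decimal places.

C = -0.24

c = −½·[z(H) + z(FA)] = −½·(0.4649 + 0.0125) = -0.2387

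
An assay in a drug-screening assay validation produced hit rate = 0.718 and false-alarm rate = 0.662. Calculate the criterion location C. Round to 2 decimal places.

z(0.718) = 0.5769, z(0.662) = 0.4179
c = −½·[z(H) + z(FA)] = −0.5 × (0.5769 + 0.4179) = -0.4974
c < 0: the assay has a liberal response bias.

C = -0.50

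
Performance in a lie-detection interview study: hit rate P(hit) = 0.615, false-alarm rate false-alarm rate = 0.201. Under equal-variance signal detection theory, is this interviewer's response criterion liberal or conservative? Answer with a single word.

z(H) = 0.292, z(FA) = -0.838
c = −½·(z(H) + z(FA)) = 0.273
c > 0 → conservative criterion (biased toward responding “no”).

conservative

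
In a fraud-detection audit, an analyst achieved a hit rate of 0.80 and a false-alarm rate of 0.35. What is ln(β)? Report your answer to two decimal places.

ln β = -0.28

z(0.80) = 0.842, z(0.35) = -0.385
ln β = −½·[z(H)² − z(FA)²] = −0.5 × (0.709 − 0.148) = -0.2805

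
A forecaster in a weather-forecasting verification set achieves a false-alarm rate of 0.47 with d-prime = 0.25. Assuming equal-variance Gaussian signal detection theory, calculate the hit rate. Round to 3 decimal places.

z(false-alarm rate) = z(0.47) = -0.0753
z(H) = z(FA) + d' = -0.0753 + 0.25 = 0.1747
hit rate = Φ(0.1747) = 0.5693

hit rate = 0.569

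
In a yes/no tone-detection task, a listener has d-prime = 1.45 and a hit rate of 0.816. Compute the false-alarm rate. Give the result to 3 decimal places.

false-alarm rate = 0.291

z(hit rate) = z(0.816) = 0.9002
z(FA) = z(H) − d' = 0.9002 − 1.45 = -0.5498
false-alarm rate = Φ(-0.5498) = 0.2912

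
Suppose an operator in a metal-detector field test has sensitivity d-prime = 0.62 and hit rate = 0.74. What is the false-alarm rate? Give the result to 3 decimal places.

z(hit rate) = z(0.74) = 0.6433
z(FA) = z(H) − d' = 0.6433 − 0.62 = 0.0233
false-alarm rate = Φ(0.0233) = 0.5093

false-alarm rate = 0.509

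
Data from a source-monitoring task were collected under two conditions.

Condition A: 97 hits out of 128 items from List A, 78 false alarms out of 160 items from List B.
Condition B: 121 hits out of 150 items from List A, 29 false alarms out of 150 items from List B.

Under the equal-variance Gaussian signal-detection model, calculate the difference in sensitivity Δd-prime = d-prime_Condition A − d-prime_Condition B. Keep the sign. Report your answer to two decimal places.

Condition A: z(0.7578) = 0.699, z(0.4875) = -0.031, d' = 0.730
Condition B: z(0.8067) = 0.866, z(0.1933) = -0.866, d' = 1.732
Δd' = d'_Condition A − d'_Condition B = 0.730 − 1.732 = -1.002
Condition B has the higher sensitivity.

Δd-prime = -1.00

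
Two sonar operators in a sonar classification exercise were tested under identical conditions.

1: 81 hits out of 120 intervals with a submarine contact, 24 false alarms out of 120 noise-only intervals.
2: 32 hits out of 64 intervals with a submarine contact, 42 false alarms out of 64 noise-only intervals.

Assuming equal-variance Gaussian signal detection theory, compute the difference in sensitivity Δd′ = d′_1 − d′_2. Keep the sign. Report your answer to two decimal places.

Δd′ = 1.70

1: z(0.6750) = 0.454, z(0.2000) = -0.842, d' = 1.296
2: z(0.5000) = 0.000, z(0.6562) = 0.402, d' = -0.402
Δd' = d'_1 − d'_2 = 1.296 − (-0.402) = 1.698
1 has the higher sensitivity.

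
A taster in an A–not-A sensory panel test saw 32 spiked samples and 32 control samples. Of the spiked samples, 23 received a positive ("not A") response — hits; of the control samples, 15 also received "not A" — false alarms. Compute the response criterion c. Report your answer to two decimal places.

H = 23/32 = 0.7188
FA = 15/32 = 0.4688
z(H) = z(0.7188) = 0.5793
z(FA) = z(0.4688) = -0.0783
c = −½·[z(H) + z(FA)] = −0.5 × (0.5793 + (-0.0783)) = -0.2505

c = -0.25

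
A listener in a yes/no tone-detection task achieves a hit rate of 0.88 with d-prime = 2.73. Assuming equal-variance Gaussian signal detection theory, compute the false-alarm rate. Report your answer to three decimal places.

z(hit rate) = z(0.88) = 1.1750
z(FA) = z(H) − d' = 1.1750 − 2.73 = -1.5550
false-alarm rate = Φ(-1.5550) = 0.0600

false-alarm rate = 0.060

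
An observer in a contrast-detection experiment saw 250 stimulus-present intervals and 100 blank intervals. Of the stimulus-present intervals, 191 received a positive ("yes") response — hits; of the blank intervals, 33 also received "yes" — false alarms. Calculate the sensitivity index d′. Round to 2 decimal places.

d′ = 1.16

H = 191/250 = 0.7640
FA = 33/100 = 0.3300
Φ⁻¹(H) = 0.719
Φ⁻¹(FA) = -0.440
d' = z(H) − z(FA) = 0.719 − (-0.440) = 1.159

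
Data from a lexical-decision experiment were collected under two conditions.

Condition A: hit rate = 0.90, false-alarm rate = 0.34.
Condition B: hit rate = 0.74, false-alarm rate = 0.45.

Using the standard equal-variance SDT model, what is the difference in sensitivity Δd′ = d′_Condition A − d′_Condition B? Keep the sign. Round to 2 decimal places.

Condition A: z(0.90) = 1.282, z(0.34) = -0.412, d' = 1.694
Condition B: z(0.74) = 0.643, z(0.45) = -0.126, d' = 0.769
Δd' = d'_Condition A − d'_Condition B = 1.694 − 0.769 = 0.925
Condition A has the higher sensitivity.

Δd′ = 0.93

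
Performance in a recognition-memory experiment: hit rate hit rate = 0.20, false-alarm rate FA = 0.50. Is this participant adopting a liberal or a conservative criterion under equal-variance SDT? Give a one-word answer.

z(H) = -0.842, z(FA) = 0.000
c = −½·(z(H) + z(FA)) = 0.421
c > 0 → conservative criterion (biased toward responding “no”).

conservative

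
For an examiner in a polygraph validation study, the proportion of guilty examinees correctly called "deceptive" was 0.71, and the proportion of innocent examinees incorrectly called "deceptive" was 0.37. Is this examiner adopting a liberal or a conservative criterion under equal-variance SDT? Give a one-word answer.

liberal

z(H) = 0.553, z(FA) = -0.332
c = −½·(z(H) + z(FA)) = -0.1105
c < 0 → liberal criterion (biased toward responding “yes”).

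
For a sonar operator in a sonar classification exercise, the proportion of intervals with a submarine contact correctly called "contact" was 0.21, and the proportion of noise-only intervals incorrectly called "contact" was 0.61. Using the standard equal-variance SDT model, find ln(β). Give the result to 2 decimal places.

Φ⁻¹(0.21) = -0.806, Φ⁻¹(0.61) = 0.279
ln β = −½·[z(H)² − z(FA)²] = −0.5 × (0.650 − 0.078) = -0.286

ln β = -0.29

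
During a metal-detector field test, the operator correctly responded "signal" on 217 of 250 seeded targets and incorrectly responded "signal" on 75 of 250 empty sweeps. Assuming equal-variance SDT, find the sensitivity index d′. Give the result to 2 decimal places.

H = 217/250 = 0.8680
FA = 75/250 = 0.3000
z(H) = 1.1170
z(FA) = -0.5244
d' = z(H) − z(FA) = 1.1170 − (-0.5244) = 1.6414

d′ = 1.64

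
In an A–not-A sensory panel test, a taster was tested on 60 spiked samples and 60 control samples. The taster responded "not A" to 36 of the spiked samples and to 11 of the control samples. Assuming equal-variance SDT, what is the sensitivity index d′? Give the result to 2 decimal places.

H = 36/60 = 0.6000
FA = 11/60 = 0.1833
Φ⁻¹(H) = Φ⁻¹(0.6000) = 0.253
Φ⁻¹(FA) = Φ⁻¹(0.1833) = -0.903
d' = z(H) − z(FA) = 0.253 − (-0.903) = 1.156

d′ = 1.16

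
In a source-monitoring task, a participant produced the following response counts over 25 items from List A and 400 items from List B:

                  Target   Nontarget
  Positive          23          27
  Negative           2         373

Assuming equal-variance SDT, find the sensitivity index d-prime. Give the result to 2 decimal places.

H = 23/25 = 0.9200
FA = 27/400 = 0.0675
z(H) = z(0.9200) = 1.405
z(FA) = z(0.0675) = -1.495
d' = z(H) − z(FA) = 1.405 − (-1.495) = 2.900

d-prime = 2.90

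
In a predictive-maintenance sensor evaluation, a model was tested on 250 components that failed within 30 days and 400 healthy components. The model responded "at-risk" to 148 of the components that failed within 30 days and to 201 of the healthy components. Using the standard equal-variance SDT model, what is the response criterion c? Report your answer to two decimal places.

c = -0.12

H = 148/250 = 0.5920
FA = 201/400 = 0.5025
Φ⁻¹(0.5920) = 0.233, Φ⁻¹(0.5025) = 0.006
c = −½·[z(H) + z(FA)] = −0.5 × (0.233 + 0.006) = -0.1195
c < 0: the model has a liberal response bias.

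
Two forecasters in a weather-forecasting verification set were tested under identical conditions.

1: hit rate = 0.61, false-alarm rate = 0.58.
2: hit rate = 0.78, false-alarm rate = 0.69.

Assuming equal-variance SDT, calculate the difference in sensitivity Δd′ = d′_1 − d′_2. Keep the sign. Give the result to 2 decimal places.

1: z(0.61) = 0.279, z(0.58) = 0.202, d' = 0.077
2: z(0.78) = 0.772, z(0.69) = 0.496, d' = 0.276
Δd' = d'_1 − d'_2 = 0.077 − 0.276 = -0.199
2 has the higher sensitivity.

Δd′ = -0.20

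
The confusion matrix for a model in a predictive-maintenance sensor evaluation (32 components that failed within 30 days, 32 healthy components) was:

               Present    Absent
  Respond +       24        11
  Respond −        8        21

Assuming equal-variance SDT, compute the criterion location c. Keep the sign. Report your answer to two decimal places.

c = -0.14

H = 24/32 = 0.7500
FA = 11/32 = 0.3438
Φ⁻¹(0.7500) = 0.6745, Φ⁻¹(0.3438) = -0.4021
c = −½·[z(H) + z(FA)] = −0.5 × (0.6745 + (-0.4021)) = -0.1362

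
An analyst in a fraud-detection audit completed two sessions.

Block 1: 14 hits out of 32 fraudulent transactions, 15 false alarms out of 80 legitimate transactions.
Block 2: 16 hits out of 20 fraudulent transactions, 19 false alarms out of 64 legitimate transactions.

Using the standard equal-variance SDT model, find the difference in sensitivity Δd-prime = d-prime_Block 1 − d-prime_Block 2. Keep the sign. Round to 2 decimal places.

Δd-prime = -0.65

Block 1: z(0.4375) = -0.157, z(0.1875) = -0.887, d' = 0.730
Block 2: z(0.8000) = 0.842, z(0.2969) = -0.533, d' = 1.375
Δd' = d'_Block 1 − d'_Block 2 = 0.730 − 1.375 = -0.645
Block 2 has the higher sensitivity.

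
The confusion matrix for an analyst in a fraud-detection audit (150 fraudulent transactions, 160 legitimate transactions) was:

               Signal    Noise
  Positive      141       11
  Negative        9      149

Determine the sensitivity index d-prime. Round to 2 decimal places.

d-prime = 3.04

H = 141/150 = 0.9400
FA = 11/160 = 0.0688
z(H) = z(0.9400) = 1.5548
z(FA) = z(0.0688) = -1.4848
d' = z(H) − z(FA) = 1.5548 − (-1.4848) = 3.0396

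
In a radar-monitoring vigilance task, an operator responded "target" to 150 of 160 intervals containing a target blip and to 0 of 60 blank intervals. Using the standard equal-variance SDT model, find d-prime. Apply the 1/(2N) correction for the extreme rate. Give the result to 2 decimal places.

The false-alarm rate is 0/60 = 0, so apply the 1/(2N) correction: FA → 1/(2·60) = 0.00833.
z(H) = z(0.93750) = 1.534
z(FA) = z(0.00833) = -2.394
d' = 1.534 − (-2.394) = 3.928

d-prime = 3.93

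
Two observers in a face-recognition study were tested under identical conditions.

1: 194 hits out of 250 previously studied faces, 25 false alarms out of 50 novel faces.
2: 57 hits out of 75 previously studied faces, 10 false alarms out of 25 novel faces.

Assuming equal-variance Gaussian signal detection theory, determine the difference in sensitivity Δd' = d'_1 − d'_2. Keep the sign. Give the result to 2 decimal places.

1: z(0.7760) = 0.759, z(0.5000) = 0.000, d' = 0.759
2: z(0.7600) = 0.706, z(0.4000) = -0.253, d' = 0.959
Δd' = d'_1 − d'_2 = 0.759 − 0.959 = -0.200
2 has the higher sensitivity.

Δd' = -0.20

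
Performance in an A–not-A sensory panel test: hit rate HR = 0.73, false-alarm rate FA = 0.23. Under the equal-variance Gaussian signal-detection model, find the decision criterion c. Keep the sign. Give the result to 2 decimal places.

c = 0.06

Φ⁻¹(H) = 0.6128
Φ⁻¹(FA) = -0.7388
c = −½·[z(H) + z(FA)] = −0.5 × (0.6128 + (-0.7388)) = 0.0630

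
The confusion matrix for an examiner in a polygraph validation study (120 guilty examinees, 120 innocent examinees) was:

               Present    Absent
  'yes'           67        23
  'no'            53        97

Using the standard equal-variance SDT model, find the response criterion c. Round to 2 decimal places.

c = 0.36

H = 67/120 = 0.5583
FA = 23/120 = 0.1917
z(H) = 0.147
z(FA) = -0.872
c = −½·[z(H) + z(FA)] = −0.5 × (0.147 + (-0.872)) = 0.3625
c > 0: the examiner has a conservative response bias.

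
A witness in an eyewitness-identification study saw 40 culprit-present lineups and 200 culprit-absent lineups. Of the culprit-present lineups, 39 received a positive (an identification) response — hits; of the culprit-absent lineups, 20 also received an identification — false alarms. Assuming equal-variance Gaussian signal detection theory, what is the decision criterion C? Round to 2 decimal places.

C = -0.34

H = 39/40 = 0.9750
FA = 20/200 = 0.1000
z(H) = 1.960
z(FA) = -1.282
c = −½·[z(H) + z(FA)] = −0.5 × (1.960 + (-1.282)) = -0.339
c < 0: the witness has a liberal response bias.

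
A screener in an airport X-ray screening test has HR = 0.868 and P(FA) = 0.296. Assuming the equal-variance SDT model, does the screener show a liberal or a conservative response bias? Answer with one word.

liberal

z(H) = 1.117, z(FA) = -0.536
c = −½·(z(H) + z(FA)) = -0.2905
c < 0 → liberal criterion (biased toward responding “yes”).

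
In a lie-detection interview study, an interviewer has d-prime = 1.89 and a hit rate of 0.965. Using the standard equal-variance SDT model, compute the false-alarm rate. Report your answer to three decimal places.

z(hit rate) = z(0.965) = 1.8119
z(FA) = z(H) − d' = 1.8119 − 1.89 = -0.0781
false-alarm rate = Φ(-0.0781) = 0.4689

false-alarm rate = 0.469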